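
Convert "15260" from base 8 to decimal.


Input: "15260" in base 8
Positional expansion:
  Digit '1' (value 1) x 8^4 = 4096
  Digit '5' (value 5) x 8^3 = 2560
  Digit '2' (value 2) x 8^2 = 128
  Digit '6' (value 6) x 8^1 = 48
  Digit '0' (value 0) x 8^0 = 0
Sum = 6832

6832


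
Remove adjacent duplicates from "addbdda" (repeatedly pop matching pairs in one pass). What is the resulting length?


Input: addbdda
Stack-based adjacent duplicate removal:
  Read 'a': push. Stack: a
  Read 'd': push. Stack: ad
  Read 'd': matches stack top 'd' => pop. Stack: a
  Read 'b': push. Stack: ab
  Read 'd': push. Stack: abd
  Read 'd': matches stack top 'd' => pop. Stack: ab
  Read 'a': push. Stack: aba
Final stack: "aba" (length 3)

3


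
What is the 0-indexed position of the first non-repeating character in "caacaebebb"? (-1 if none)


Input: caacaebebb
Character frequencies:
  'a': 3
  'b': 3
  'c': 2
  'e': 2
Scanning left to right for freq == 1:
  Position 0 ('c'): freq=2, skip
  Position 1 ('a'): freq=3, skip
  Position 2 ('a'): freq=3, skip
  Position 3 ('c'): freq=2, skip
  Position 4 ('a'): freq=3, skip
  Position 5 ('e'): freq=2, skip
  Position 6 ('b'): freq=3, skip
  Position 7 ('e'): freq=2, skip
  Position 8 ('b'): freq=3, skip
  Position 9 ('b'): freq=3, skip
  No unique character found => answer = -1

-1


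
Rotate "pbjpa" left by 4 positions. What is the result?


Input: "pbjpa", rotate left by 4
First 4 characters: "pbjp"
Remaining characters: "a"
Concatenate remaining + first: "a" + "pbjp" = "apbjp"

apbjp


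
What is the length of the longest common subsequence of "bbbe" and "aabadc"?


LCS of "bbbe" and "aabadc"
DP table:
           a    a    b    a    d    c
      0    0    0    0    0    0    0
  b   0    0    0    1    1    1    1
  b   0    0    0    1    1    1    1
  b   0    0    0    1    1    1    1
  e   0    0    0    1    1    1    1
LCS length = dp[4][6] = 1

1


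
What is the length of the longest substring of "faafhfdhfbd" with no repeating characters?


Input: "faafhfdhfbd"
Sliding window (track last position of each char):
  Position 0 ('f'): window [0,0] length 1 -- new best
  Position 1 ('a'): window [0,1] length 2 -- new best
  Position 2 ('a'): repeat (last at 1), move window start to 2
  Position 2 ('a'): window [2,2] length 1
  Position 3 ('f'): window [2,3] length 2
  Position 4 ('h'): window [2,4] length 3 -- new best
  Position 5 ('f'): repeat (last at 3), move window start to 4
  Position 5 ('f'): window [4,5] length 2
  Position 6 ('d'): window [4,6] length 3
  Position 7 ('h'): repeat (last at 4), move window start to 5
  Position 7 ('h'): window [5,7] length 3
  Position 8 ('f'): repeat (last at 5), move window start to 6
  Position 8 ('f'): window [6,8] length 3
  Position 9 ('b'): window [6,9] length 4 -- new best
  Position 10 ('d'): repeat (last at 6), move window start to 7
  Position 10 ('d'): window [7,10] length 4
Longest substring with no repeats: "dhfb" with length 4

4


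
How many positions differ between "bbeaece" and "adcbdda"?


Comparing "bbeaece" and "adcbdda" position by position:
  Position 0: 'b' vs 'a' => DIFFER
  Position 1: 'b' vs 'd' => DIFFER
  Position 2: 'e' vs 'c' => DIFFER
  Position 3: 'a' vs 'b' => DIFFER
  Position 4: 'e' vs 'd' => DIFFER
  Position 5: 'c' vs 'd' => DIFFER
  Position 6: 'e' vs 'a' => DIFFER
Positions that differ: 7

7


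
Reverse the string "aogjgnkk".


Input: aogjgnkk
Reading characters right to left:
  Position 7: 'k'
  Position 6: 'k'
  Position 5: 'n'
  Position 4: 'g'
  Position 3: 'j'
  Position 2: 'g'
  Position 1: 'o'
  Position 0: 'a'
Reversed: kkngjgoa

kkngjgoa


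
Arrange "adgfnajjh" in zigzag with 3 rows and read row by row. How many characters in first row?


Zigzag "adgfnajjh" into 3 rows:
Placing characters:
  'a' => row 0
  'd' => row 1
  'g' => row 2
  'f' => row 1
  'n' => row 0
  'a' => row 1
  'j' => row 2
  'j' => row 1
  'h' => row 0
Rows:
  Row 0: "anh"
  Row 1: "dfaj"
  Row 2: "gj"
First row length: 3

3


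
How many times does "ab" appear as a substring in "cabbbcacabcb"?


Searching for "ab" in "cabbbcacabcb"
Scanning each position:
  Position 0: "ca" => no
  Position 1: "ab" => MATCH
  Position 2: "bb" => no
  Position 3: "bb" => no
  Position 4: "bc" => no
  Position 5: "ca" => no
  Position 6: "ac" => no
  Position 7: "ca" => no
  Position 8: "ab" => MATCH
  Position 9: "bc" => no
  Position 10: "cb" => no
Total occurrences: 2

2


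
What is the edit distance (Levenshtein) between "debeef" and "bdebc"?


Computing edit distance: "debeef" -> "bdebc"
DP table:
           b    d    e    b    c
      0    1    2    3    4    5
  d   1    1    1    2    3    4
  e   2    2    2    1    2    3
  b   3    2    3    2    1    2
  e   4    3    3    3    2    2
  e   5    4    4    3    3    3
  f   6    5    5    4    4    4
Edit distance = dp[6][5] = 4

4


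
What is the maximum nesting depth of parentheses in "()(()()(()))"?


Input: "()(()()(()))"
Tracking depth:
  Position 0 '(': depth becomes 1
  Position 1 ')': depth becomes 0
  Position 2 '(': depth becomes 1
  Position 3 '(': depth becomes 2
  Position 4 ')': depth becomes 1
  Position 5 '(': depth becomes 2
  Position 6 ')': depth becomes 1
  Position 7 '(': depth becomes 2
  Position 8 '(': depth becomes 3
  Position 9 ')': depth becomes 2
  Position 10 ')': depth becomes 1
  Position 11 ')': depth becomes 0
Maximum depth reached: 3

3


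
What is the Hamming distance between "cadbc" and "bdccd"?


Comparing "cadbc" and "bdccd" position by position:
  Position 0: 'c' vs 'b' => differ
  Position 1: 'a' vs 'd' => differ
  Position 2: 'd' vs 'c' => differ
  Position 3: 'b' vs 'c' => differ
  Position 4: 'c' vs 'd' => differ
Total differences (Hamming distance): 5

5


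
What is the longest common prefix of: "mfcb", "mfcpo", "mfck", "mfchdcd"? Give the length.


Words: mfcb, mfcpo, mfck, mfchdcd
  Position 0: all 'm' => match
  Position 1: all 'f' => match
  Position 2: all 'c' => match
  Position 3: ('b', 'p', 'k', 'h') => mismatch, stop
LCP = "mfc" (length 3)

3


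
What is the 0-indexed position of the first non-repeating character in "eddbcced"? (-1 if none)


Input: eddbcced
Character frequencies:
  'b': 1
  'c': 2
  'd': 3
  'e': 2
Scanning left to right for freq == 1:
  Position 0 ('e'): freq=2, skip
  Position 1 ('d'): freq=3, skip
  Position 2 ('d'): freq=3, skip
  Position 3 ('b'): unique! => answer = 3

3


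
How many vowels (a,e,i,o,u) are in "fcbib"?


Input: fcbib
Checking each character:
  'f' at position 0: consonant
  'c' at position 1: consonant
  'b' at position 2: consonant
  'i' at position 3: vowel (running total: 1)
  'b' at position 4: consonant
Total vowels: 1

1


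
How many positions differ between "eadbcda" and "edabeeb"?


Comparing "eadbcda" and "edabeeb" position by position:
  Position 0: 'e' vs 'e' => same
  Position 1: 'a' vs 'd' => DIFFER
  Position 2: 'd' vs 'a' => DIFFER
  Position 3: 'b' vs 'b' => same
  Position 4: 'c' vs 'e' => DIFFER
  Position 5: 'd' vs 'e' => DIFFER
  Position 6: 'a' vs 'b' => DIFFER
Positions that differ: 5

5


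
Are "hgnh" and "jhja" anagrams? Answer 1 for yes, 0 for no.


Strings: "hgnh", "jhja"
Sorted first:  ghhn
Sorted second: ahjj
Differ at position 0: 'g' vs 'a' => not anagrams

0


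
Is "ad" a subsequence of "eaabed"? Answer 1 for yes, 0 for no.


Check if "ad" is a subsequence of "eaabed"
Greedy scan:
  Position 0 ('e'): no match needed
  Position 1 ('a'): matches sub[0] = 'a'
  Position 2 ('a'): no match needed
  Position 3 ('b'): no match needed
  Position 4 ('e'): no match needed
  Position 5 ('d'): matches sub[1] = 'd'
All 2 characters matched => is a subsequence

1


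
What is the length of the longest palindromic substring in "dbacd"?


Input: "dbacd"
Checking substrings for palindromes:
  No multi-char palindromic substrings found
Longest palindromic substring: "d" with length 1

1


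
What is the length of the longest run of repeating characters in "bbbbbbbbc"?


Input: "bbbbbbbbc"
Scanning for longest run:
  Position 1 ('b'): continues run of 'b', length=2
  Position 2 ('b'): continues run of 'b', length=3
  Position 3 ('b'): continues run of 'b', length=4
  Position 4 ('b'): continues run of 'b', length=5
  Position 5 ('b'): continues run of 'b', length=6
  Position 6 ('b'): continues run of 'b', length=7
  Position 7 ('b'): continues run of 'b', length=8
  Position 8 ('c'): new char, reset run to 1
Longest run: 'b' with length 8

8


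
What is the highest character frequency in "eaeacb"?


Input: eaeacb
Character counts:
  'a': 2
  'b': 1
  'c': 1
  'e': 2
Maximum frequency: 2

2


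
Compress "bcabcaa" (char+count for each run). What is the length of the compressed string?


Input: bcabcaa
Runs:
  'b' x 1 => "b1"
  'c' x 1 => "c1"
  'a' x 1 => "a1"
  'b' x 1 => "b1"
  'c' x 1 => "c1"
  'a' x 2 => "a2"
Compressed: "b1c1a1b1c1a2"
Compressed length: 12

12


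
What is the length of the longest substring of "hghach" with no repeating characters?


Input: "hghach"
Sliding window (track last position of each char):
  Position 0 ('h'): window [0,0] length 1 -- new best
  Position 1 ('g'): window [0,1] length 2 -- new best
  Position 2 ('h'): repeat (last at 0), move window start to 1
  Position 2 ('h'): window [1,2] length 2
  Position 3 ('a'): window [1,3] length 3 -- new best
  Position 4 ('c'): window [1,4] length 4 -- new best
  Position 5 ('h'): repeat (last at 2), move window start to 3
  Position 5 ('h'): window [3,5] length 3
Longest substring with no repeats: "ghac" with length 4

4


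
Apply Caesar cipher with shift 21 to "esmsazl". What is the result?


Caesar cipher: shift "esmsazl" by 21
  'e' (pos 4) + 21 = pos 25 = 'z'
  's' (pos 18) + 21 = pos 13 = 'n'
  'm' (pos 12) + 21 = pos 7 = 'h'
  's' (pos 18) + 21 = pos 13 = 'n'
  'a' (pos 0) + 21 = pos 21 = 'v'
  'z' (pos 25) + 21 = pos 20 = 'u'
  'l' (pos 11) + 21 = pos 6 = 'g'
Result: znhnvug

znhnvug


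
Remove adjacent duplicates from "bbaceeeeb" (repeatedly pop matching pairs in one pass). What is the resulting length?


Input: bbaceeeeb
Stack-based adjacent duplicate removal:
  Read 'b': push. Stack: b
  Read 'b': matches stack top 'b' => pop. Stack: (empty)
  Read 'a': push. Stack: a
  Read 'c': push. Stack: ac
  Read 'e': push. Stack: ace
  Read 'e': matches stack top 'e' => pop. Stack: ac
  Read 'e': push. Stack: ace
  Read 'e': matches stack top 'e' => pop. Stack: ac
  Read 'b': push. Stack: acb
Final stack: "acb" (length 3)

3


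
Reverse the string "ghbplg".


Input: ghbplg
Reading characters right to left:
  Position 5: 'g'
  Position 4: 'l'
  Position 3: 'p'
  Position 2: 'b'
  Position 1: 'h'
  Position 0: 'g'
Reversed: glpbhg

glpbhg


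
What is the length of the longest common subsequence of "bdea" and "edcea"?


LCS of "bdea" and "edcea"
DP table:
           e    d    c    e    a
      0    0    0    0    0    0
  b   0    0    0    0    0    0
  d   0    0    1    1    1    1
  e   0    1    1    1    2    2
  a   0    1    1    1    2    3
LCS length = dp[4][5] = 3

3


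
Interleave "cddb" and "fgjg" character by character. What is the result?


Interleaving "cddb" and "fgjg":
  Position 0: 'c' from first, 'f' from second => "cf"
  Position 1: 'd' from first, 'g' from second => "dg"
  Position 2: 'd' from first, 'j' from second => "dj"
  Position 3: 'b' from first, 'g' from second => "bg"
Result: cfdgdjbg

cfdgdjbg


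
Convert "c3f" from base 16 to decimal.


Input: "c3f" in base 16
Positional expansion:
  Digit 'c' (value 12) x 16^2 = 3072
  Digit '3' (value 3) x 16^1 = 48
  Digit 'f' (value 15) x 16^0 = 15
Sum = 3135

3135


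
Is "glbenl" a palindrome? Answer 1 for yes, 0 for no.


Input: glbenl
Reversed: lneblg
  Compare pos 0 ('g') with pos 5 ('l'): MISMATCH
  Compare pos 1 ('l') with pos 4 ('n'): MISMATCH
  Compare pos 2 ('b') with pos 3 ('e'): MISMATCH
Result: not a palindrome

0


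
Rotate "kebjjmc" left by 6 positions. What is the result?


Input: "kebjjmc", rotate left by 6
First 6 characters: "kebjjm"
Remaining characters: "c"
Concatenate remaining + first: "c" + "kebjjm" = "ckebjjm"

ckebjjm


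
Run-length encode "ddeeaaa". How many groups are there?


Input: ddeeaaa
Scanning for consecutive runs:
  Group 1: 'd' x 2 (positions 0-1)
  Group 2: 'e' x 2 (positions 2-3)
  Group 3: 'a' x 3 (positions 4-6)
Total groups: 3

3


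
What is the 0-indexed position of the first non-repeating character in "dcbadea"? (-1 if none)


Input: dcbadea
Character frequencies:
  'a': 2
  'b': 1
  'c': 1
  'd': 2
  'e': 1
Scanning left to right for freq == 1:
  Position 0 ('d'): freq=2, skip
  Position 1 ('c'): unique! => answer = 1

1


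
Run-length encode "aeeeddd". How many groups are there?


Input: aeeeddd
Scanning for consecutive runs:
  Group 1: 'a' x 1 (positions 0-0)
  Group 2: 'e' x 3 (positions 1-3)
  Group 3: 'd' x 3 (positions 4-6)
Total groups: 3

3


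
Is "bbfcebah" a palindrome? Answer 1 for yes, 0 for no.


Input: bbfcebah
Reversed: habecfbb
  Compare pos 0 ('b') with pos 7 ('h'): MISMATCH
  Compare pos 1 ('b') with pos 6 ('a'): MISMATCH
  Compare pos 2 ('f') with pos 5 ('b'): MISMATCH
  Compare pos 3 ('c') with pos 4 ('e'): MISMATCH
Result: not a palindrome

0


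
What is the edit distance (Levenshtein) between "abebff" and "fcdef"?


Computing edit distance: "abebff" -> "fcdef"
DP table:
           f    c    d    e    f
      0    1    2    3    4    5
  a   1    1    2    3    4    5
  b   2    2    2    3    4    5
  e   3    3    3    3    3    4
  b   4    4    4    4    4    4
  f   5    4    5    5    5    4
  f   6    5    5    6    6    5
Edit distance = dp[6][5] = 5

5


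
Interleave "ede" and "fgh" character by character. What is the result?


Interleaving "ede" and "fgh":
  Position 0: 'e' from first, 'f' from second => "ef"
  Position 1: 'd' from first, 'g' from second => "dg"
  Position 2: 'e' from first, 'h' from second => "eh"
Result: efdgeh

efdgeh


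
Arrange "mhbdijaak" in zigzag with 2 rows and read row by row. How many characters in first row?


Zigzag "mhbdijaak" into 2 rows:
Placing characters:
  'm' => row 0
  'h' => row 1
  'b' => row 0
  'd' => row 1
  'i' => row 0
  'j' => row 1
  'a' => row 0
  'a' => row 1
  'k' => row 0
Rows:
  Row 0: "mbiak"
  Row 1: "hdja"
First row length: 5

5


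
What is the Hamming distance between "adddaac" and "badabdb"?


Comparing "adddaac" and "badabdb" position by position:
  Position 0: 'a' vs 'b' => differ
  Position 1: 'd' vs 'a' => differ
  Position 2: 'd' vs 'd' => same
  Position 3: 'd' vs 'a' => differ
  Position 4: 'a' vs 'b' => differ
  Position 5: 'a' vs 'd' => differ
  Position 6: 'c' vs 'b' => differ
Total differences (Hamming distance): 6

6


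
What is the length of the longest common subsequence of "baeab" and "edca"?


LCS of "baeab" and "edca"
DP table:
           e    d    c    a
      0    0    0    0    0
  b   0    0    0    0    0
  a   0    0    0    0    1
  e   0    1    1    1    1
  a   0    1    1    1    2
  b   0    1    1    1    2
LCS length = dp[5][4] = 2

2


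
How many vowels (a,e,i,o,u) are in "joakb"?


Input: joakb
Checking each character:
  'j' at position 0: consonant
  'o' at position 1: vowel (running total: 1)
  'a' at position 2: vowel (running total: 2)
  'k' at position 3: consonant
  'b' at position 4: consonant
Total vowels: 2

2


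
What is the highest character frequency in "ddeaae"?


Input: ddeaae
Character counts:
  'a': 2
  'd': 2
  'e': 2
Maximum frequency: 2

2


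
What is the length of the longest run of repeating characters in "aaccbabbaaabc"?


Input: "aaccbabbaaabc"
Scanning for longest run:
  Position 1 ('a'): continues run of 'a', length=2
  Position 2 ('c'): new char, reset run to 1
  Position 3 ('c'): continues run of 'c', length=2
  Position 4 ('b'): new char, reset run to 1
  Position 5 ('a'): new char, reset run to 1
  Position 6 ('b'): new char, reset run to 1
  Position 7 ('b'): continues run of 'b', length=2
  Position 8 ('a'): new char, reset run to 1
  Position 9 ('a'): continues run of 'a', length=2
  Position 10 ('a'): continues run of 'a', length=3
  Position 11 ('b'): new char, reset run to 1
  Position 12 ('c'): new char, reset run to 1
Longest run: 'a' with length 3

3


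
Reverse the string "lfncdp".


Input: lfncdp
Reading characters right to left:
  Position 5: 'p'
  Position 4: 'd'
  Position 3: 'c'
  Position 2: 'n'
  Position 1: 'f'
  Position 0: 'l'
Reversed: pdcnfl

pdcnfl


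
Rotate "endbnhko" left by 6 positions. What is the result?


Input: "endbnhko", rotate left by 6
First 6 characters: "endbnh"
Remaining characters: "ko"
Concatenate remaining + first: "ko" + "endbnh" = "koendbnh"

koendbnh


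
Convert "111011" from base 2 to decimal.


Input: "111011" in base 2
Positional expansion:
  Digit '1' (value 1) x 2^5 = 32
  Digit '1' (value 1) x 2^4 = 16
  Digit '1' (value 1) x 2^3 = 8
  Digit '0' (value 0) x 2^2 = 0
  Digit '1' (value 1) x 2^1 = 2
  Digit '1' (value 1) x 2^0 = 1
Sum = 59

59


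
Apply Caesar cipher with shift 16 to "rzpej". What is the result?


Caesar cipher: shift "rzpej" by 16
  'r' (pos 17) + 16 = pos 7 = 'h'
  'z' (pos 25) + 16 = pos 15 = 'p'
  'p' (pos 15) + 16 = pos 5 = 'f'
  'e' (pos 4) + 16 = pos 20 = 'u'
  'j' (pos 9) + 16 = pos 25 = 'z'
Result: hpfuz

hpfuz


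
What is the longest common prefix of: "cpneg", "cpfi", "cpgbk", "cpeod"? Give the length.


Words: cpneg, cpfi, cpgbk, cpeod
  Position 0: all 'c' => match
  Position 1: all 'p' => match
  Position 2: ('n', 'f', 'g', 'e') => mismatch, stop
LCP = "cp" (length 2)

2


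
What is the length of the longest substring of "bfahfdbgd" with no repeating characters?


Input: "bfahfdbgd"
Sliding window (track last position of each char):
  Position 0 ('b'): window [0,0] length 1 -- new best
  Position 1 ('f'): window [0,1] length 2 -- new best
  Position 2 ('a'): window [0,2] length 3 -- new best
  Position 3 ('h'): window [0,3] length 4 -- new best
  Position 4 ('f'): repeat (last at 1), move window start to 2
  Position 4 ('f'): window [2,4] length 3
  Position 5 ('d'): window [2,5] length 4
  Position 6 ('b'): window [2,6] length 5 -- new best
  Position 7 ('g'): window [2,7] length 6 -- new best
  Position 8 ('d'): repeat (last at 5), move window start to 6
  Position 8 ('d'): window [6,8] length 3
Longest substring with no repeats: "ahfdbg" with length 6

6


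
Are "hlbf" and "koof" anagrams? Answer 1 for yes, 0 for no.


Strings: "hlbf", "koof"
Sorted first:  bfhl
Sorted second: fkoo
Differ at position 0: 'b' vs 'f' => not anagrams

0


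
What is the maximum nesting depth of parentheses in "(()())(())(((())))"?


Input: "(()())(())(((())))"
Tracking depth:
  Position 0 '(': depth becomes 1
  Position 1 '(': depth becomes 2
  Position 2 ')': depth becomes 1
  Position 3 '(': depth becomes 2
  Position 4 ')': depth becomes 1
  Position 5 ')': depth becomes 0
  Position 6 '(': depth becomes 1
  Position 7 '(': depth becomes 2
  Position 8 ')': depth becomes 1
  Position 9 ')': depth becomes 0
  Position 10 '(': depth becomes 1
  Position 11 '(': depth becomes 2
  Position 12 '(': depth becomes 3
  Position 13 '(': depth becomes 4
  Position 14 ')': depth becomes 3
  Position 15 ')': depth becomes 2
  Position 16 ')': depth becomes 1
  Position 17 ')': depth becomes 0
Maximum depth reached: 4

4


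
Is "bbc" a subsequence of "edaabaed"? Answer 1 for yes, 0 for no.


Check if "bbc" is a subsequence of "edaabaed"
Greedy scan:
  Position 0 ('e'): no match needed
  Position 1 ('d'): no match needed
  Position 2 ('a'): no match needed
  Position 3 ('a'): no match needed
  Position 4 ('b'): matches sub[0] = 'b'
  Position 5 ('a'): no match needed
  Position 6 ('e'): no match needed
  Position 7 ('d'): no match needed
Only matched 1/3 characters => not a subsequence

0


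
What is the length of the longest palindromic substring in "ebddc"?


Input: "ebddc"
Checking substrings for palindromes:
  [2:4] "dd" (len 2) => palindrome
Longest palindromic substring: "dd" with length 2

2


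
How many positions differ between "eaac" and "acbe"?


Comparing "eaac" and "acbe" position by position:
  Position 0: 'e' vs 'a' => DIFFER
  Position 1: 'a' vs 'c' => DIFFER
  Position 2: 'a' vs 'b' => DIFFER
  Position 3: 'c' vs 'e' => DIFFER
Positions that differ: 4

4


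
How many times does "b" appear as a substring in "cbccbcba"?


Searching for "b" in "cbccbcba"
Scanning each position:
  Position 0: "c" => no
  Position 1: "b" => MATCH
  Position 2: "c" => no
  Position 3: "c" => no
  Position 4: "b" => MATCH
  Position 5: "c" => no
  Position 6: "b" => MATCH
  Position 7: "a" => no
Total occurrences: 3

3


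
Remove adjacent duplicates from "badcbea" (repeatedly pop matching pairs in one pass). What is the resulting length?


Input: badcbea
Stack-based adjacent duplicate removal:
  Read 'b': push. Stack: b
  Read 'a': push. Stack: ba
  Read 'd': push. Stack: bad
  Read 'c': push. Stack: badc
  Read 'b': push. Stack: badcb
  Read 'e': push. Stack: badcbe
  Read 'a': push. Stack: badcbea
Final stack: "badcbea" (length 7)

7


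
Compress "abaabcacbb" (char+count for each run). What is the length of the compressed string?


Input: abaabcacbb
Runs:
  'a' x 1 => "a1"
  'b' x 1 => "b1"
  'a' x 2 => "a2"
  'b' x 1 => "b1"
  'c' x 1 => "c1"
  'a' x 1 => "a1"
  'c' x 1 => "c1"
  'b' x 2 => "b2"
Compressed: "a1b1a2b1c1a1c1b2"
Compressed length: 16

16


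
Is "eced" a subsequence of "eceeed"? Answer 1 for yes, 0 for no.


Check if "eced" is a subsequence of "eceeed"
Greedy scan:
  Position 0 ('e'): matches sub[0] = 'e'
  Position 1 ('c'): matches sub[1] = 'c'
  Position 2 ('e'): matches sub[2] = 'e'
  Position 3 ('e'): no match needed
  Position 4 ('e'): no match needed
  Position 5 ('d'): matches sub[3] = 'd'
All 4 characters matched => is a subsequence

1


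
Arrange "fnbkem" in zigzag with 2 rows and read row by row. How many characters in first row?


Zigzag "fnbkem" into 2 rows:
Placing characters:
  'f' => row 0
  'n' => row 1
  'b' => row 0
  'k' => row 1
  'e' => row 0
  'm' => row 1
Rows:
  Row 0: "fbe"
  Row 1: "nkm"
First row length: 3

3


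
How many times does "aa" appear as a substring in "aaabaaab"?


Searching for "aa" in "aaabaaab"
Scanning each position:
  Position 0: "aa" => MATCH
  Position 1: "aa" => MATCH
  Position 2: "ab" => no
  Position 3: "ba" => no
  Position 4: "aa" => MATCH
  Position 5: "aa" => MATCH
  Position 6: "ab" => no
Total occurrences: 4

4


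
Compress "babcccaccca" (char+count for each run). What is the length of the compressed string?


Input: babcccaccca
Runs:
  'b' x 1 => "b1"
  'a' x 1 => "a1"
  'b' x 1 => "b1"
  'c' x 3 => "c3"
  'a' x 1 => "a1"
  'c' x 3 => "c3"
  'a' x 1 => "a1"
Compressed: "b1a1b1c3a1c3a1"
Compressed length: 14

14


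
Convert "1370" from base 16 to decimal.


Input: "1370" in base 16
Positional expansion:
  Digit '1' (value 1) x 16^3 = 4096
  Digit '3' (value 3) x 16^2 = 768
  Digit '7' (value 7) x 16^1 = 112
  Digit '0' (value 0) x 16^0 = 0
Sum = 4976

4976


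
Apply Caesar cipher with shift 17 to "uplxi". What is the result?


Caesar cipher: shift "uplxi" by 17
  'u' (pos 20) + 17 = pos 11 = 'l'
  'p' (pos 15) + 17 = pos 6 = 'g'
  'l' (pos 11) + 17 = pos 2 = 'c'
  'x' (pos 23) + 17 = pos 14 = 'o'
  'i' (pos 8) + 17 = pos 25 = 'z'
Result: lgcoz

lgcoz


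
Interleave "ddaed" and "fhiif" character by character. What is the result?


Interleaving "ddaed" and "fhiif":
  Position 0: 'd' from first, 'f' from second => "df"
  Position 1: 'd' from first, 'h' from second => "dh"
  Position 2: 'a' from first, 'i' from second => "ai"
  Position 3: 'e' from first, 'i' from second => "ei"
  Position 4: 'd' from first, 'f' from second => "df"
Result: dfdhaieidf

dfdhaieidf


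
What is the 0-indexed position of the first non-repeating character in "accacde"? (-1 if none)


Input: accacde
Character frequencies:
  'a': 2
  'c': 3
  'd': 1
  'e': 1
Scanning left to right for freq == 1:
  Position 0 ('a'): freq=2, skip
  Position 1 ('c'): freq=3, skip
  Position 2 ('c'): freq=3, skip
  Position 3 ('a'): freq=2, skip
  Position 4 ('c'): freq=3, skip
  Position 5 ('d'): unique! => answer = 5

5


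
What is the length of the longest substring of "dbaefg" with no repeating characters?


Input: "dbaefg"
Sliding window (track last position of each char):
  Position 0 ('d'): window [0,0] length 1 -- new best
  Position 1 ('b'): window [0,1] length 2 -- new best
  Position 2 ('a'): window [0,2] length 3 -- new best
  Position 3 ('e'): window [0,3] length 4 -- new best
  Position 4 ('f'): window [0,4] length 5 -- new best
  Position 5 ('g'): window [0,5] length 6 -- new best
Longest substring with no repeats: "dbaefg" with length 6

6


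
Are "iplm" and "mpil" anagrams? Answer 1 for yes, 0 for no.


Strings: "iplm", "mpil"
Sorted first:  ilmp
Sorted second: ilmp
Sorted forms match => anagrams

1


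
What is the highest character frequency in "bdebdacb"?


Input: bdebdacb
Character counts:
  'a': 1
  'b': 3
  'c': 1
  'd': 2
  'e': 1
Maximum frequency: 3

3


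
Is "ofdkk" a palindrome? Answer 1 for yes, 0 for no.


Input: ofdkk
Reversed: kkdfo
  Compare pos 0 ('o') with pos 4 ('k'): MISMATCH
  Compare pos 1 ('f') with pos 3 ('k'): MISMATCH
Result: not a palindrome

0


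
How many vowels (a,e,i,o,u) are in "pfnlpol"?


Input: pfnlpol
Checking each character:
  'p' at position 0: consonant
  'f' at position 1: consonant
  'n' at position 2: consonant
  'l' at position 3: consonant
  'p' at position 4: consonant
  'o' at position 5: vowel (running total: 1)
  'l' at position 6: consonant
Total vowels: 1

1


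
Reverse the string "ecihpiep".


Input: ecihpiep
Reading characters right to left:
  Position 7: 'p'
  Position 6: 'e'
  Position 5: 'i'
  Position 4: 'p'
  Position 3: 'h'
  Position 2: 'i'
  Position 1: 'c'
  Position 0: 'e'
Reversed: peiphice

peiphice


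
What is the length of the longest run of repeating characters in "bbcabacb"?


Input: "bbcabacb"
Scanning for longest run:
  Position 1 ('b'): continues run of 'b', length=2
  Position 2 ('c'): new char, reset run to 1
  Position 3 ('a'): new char, reset run to 1
  Position 4 ('b'): new char, reset run to 1
  Position 5 ('a'): new char, reset run to 1
  Position 6 ('c'): new char, reset run to 1
  Position 7 ('b'): new char, reset run to 1
Longest run: 'b' with length 2

2


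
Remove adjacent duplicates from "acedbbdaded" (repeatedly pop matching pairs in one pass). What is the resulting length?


Input: acedbbdaded
Stack-based adjacent duplicate removal:
  Read 'a': push. Stack: a
  Read 'c': push. Stack: ac
  Read 'e': push. Stack: ace
  Read 'd': push. Stack: aced
  Read 'b': push. Stack: acedb
  Read 'b': matches stack top 'b' => pop. Stack: aced
  Read 'd': matches stack top 'd' => pop. Stack: ace
  Read 'a': push. Stack: acea
  Read 'd': push. Stack: acead
  Read 'e': push. Stack: aceade
  Read 'd': push. Stack: aceaded
Final stack: "aceaded" (length 7)

7


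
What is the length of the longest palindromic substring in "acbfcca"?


Input: "acbfcca"
Checking substrings for palindromes:
  [4:6] "cc" (len 2) => palindrome
Longest palindromic substring: "cc" with length 2

2


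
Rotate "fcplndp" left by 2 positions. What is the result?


Input: "fcplndp", rotate left by 2
First 2 characters: "fc"
Remaining characters: "plndp"
Concatenate remaining + first: "plndp" + "fc" = "plndpfc"

plndpfc


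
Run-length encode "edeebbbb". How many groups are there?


Input: edeebbbb
Scanning for consecutive runs:
  Group 1: 'e' x 1 (positions 0-0)
  Group 2: 'd' x 1 (positions 1-1)
  Group 3: 'e' x 2 (positions 2-3)
  Group 4: 'b' x 4 (positions 4-7)
Total groups: 4

4


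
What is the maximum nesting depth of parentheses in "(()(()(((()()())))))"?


Input: "(()(()(((()()())))))"
Tracking depth:
  Position 0 '(': depth becomes 1
  Position 1 '(': depth becomes 2
  Position 2 ')': depth becomes 1
  Position 3 '(': depth becomes 2
  Position 4 '(': depth becomes 3
  Position 5 ')': depth becomes 2
  Position 6 '(': depth becomes 3
  Position 7 '(': depth becomes 4
  Position 8 '(': depth becomes 5
  Position 9 '(': depth becomes 6
  Position 10 ')': depth becomes 5
  Position 11 '(': depth becomes 6
  Position 12 ')': depth becomes 5
  Position 13 '(': depth becomes 6
  Position 14 ')': depth becomes 5
  Position 15 ')': depth becomes 4
  Position 16 ')': depth becomes 3
  Position 17 ')': depth becomes 2
  Position 18 ')': depth becomes 1
  Position 19 ')': depth becomes 0
Maximum depth reached: 6

6


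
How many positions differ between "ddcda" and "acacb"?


Comparing "ddcda" and "acacb" position by position:
  Position 0: 'd' vs 'a' => DIFFER
  Position 1: 'd' vs 'c' => DIFFER
  Position 2: 'c' vs 'a' => DIFFER
  Position 3: 'd' vs 'c' => DIFFER
  Position 4: 'a' vs 'b' => DIFFER
Positions that differ: 5

5


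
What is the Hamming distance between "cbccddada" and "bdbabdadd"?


Comparing "cbccddada" and "bdbabdadd" position by position:
  Position 0: 'c' vs 'b' => differ
  Position 1: 'b' vs 'd' => differ
  Position 2: 'c' vs 'b' => differ
  Position 3: 'c' vs 'a' => differ
  Position 4: 'd' vs 'b' => differ
  Position 5: 'd' vs 'd' => same
  Position 6: 'a' vs 'a' => same
  Position 7: 'd' vs 'd' => same
  Position 8: 'a' vs 'd' => differ
Total differences (Hamming distance): 6

6


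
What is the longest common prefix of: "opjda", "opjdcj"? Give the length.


Words: opjda, opjdcj
  Position 0: all 'o' => match
  Position 1: all 'p' => match
  Position 2: all 'j' => match
  Position 3: all 'd' => match
  Position 4: ('a', 'c') => mismatch, stop
LCP = "opjd" (length 4)

4


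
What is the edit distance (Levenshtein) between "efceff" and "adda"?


Computing edit distance: "efceff" -> "adda"
DP table:
           a    d    d    a
      0    1    2    3    4
  e   1    1    2    3    4
  f   2    2    2    3    4
  c   3    3    3    3    4
  e   4    4    4    4    4
  f   5    5    5    5    5
  f   6    6    6    6    6
Edit distance = dp[6][4] = 6

6


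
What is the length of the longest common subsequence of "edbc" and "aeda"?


LCS of "edbc" and "aeda"
DP table:
           a    e    d    a
      0    0    0    0    0
  e   0    0    1    1    1
  d   0    0    1    2    2
  b   0    0    1    2    2
  c   0    0    1    2    2
LCS length = dp[4][4] = 2

2


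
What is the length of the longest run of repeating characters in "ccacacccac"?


Input: "ccacacccac"
Scanning for longest run:
  Position 1 ('c'): continues run of 'c', length=2
  Position 2 ('a'): new char, reset run to 1
  Position 3 ('c'): new char, reset run to 1
  Position 4 ('a'): new char, reset run to 1
  Position 5 ('c'): new char, reset run to 1
  Position 6 ('c'): continues run of 'c', length=2
  Position 7 ('c'): continues run of 'c', length=3
  Position 8 ('a'): new char, reset run to 1
  Position 9 ('c'): new char, reset run to 1
Longest run: 'c' with length 3

3


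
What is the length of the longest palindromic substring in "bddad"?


Input: "bddad"
Checking substrings for palindromes:
  [2:5] "dad" (len 3) => palindrome
  [1:3] "dd" (len 2) => palindrome
Longest palindromic substring: "dad" with length 3

3


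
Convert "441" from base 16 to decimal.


Input: "441" in base 16
Positional expansion:
  Digit '4' (value 4) x 16^2 = 1024
  Digit '4' (value 4) x 16^1 = 64
  Digit '1' (value 1) x 16^0 = 1
Sum = 1089

1089


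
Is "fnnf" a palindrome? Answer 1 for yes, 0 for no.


Input: fnnf
Reversed: fnnf
  Compare pos 0 ('f') with pos 3 ('f'): match
  Compare pos 1 ('n') with pos 2 ('n'): match
Result: palindrome

1


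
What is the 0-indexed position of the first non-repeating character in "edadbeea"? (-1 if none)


Input: edadbeea
Character frequencies:
  'a': 2
  'b': 1
  'd': 2
  'e': 3
Scanning left to right for freq == 1:
  Position 0 ('e'): freq=3, skip
  Position 1 ('d'): freq=2, skip
  Position 2 ('a'): freq=2, skip
  Position 3 ('d'): freq=2, skip
  Position 4 ('b'): unique! => answer = 4

4


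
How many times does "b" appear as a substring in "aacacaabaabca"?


Searching for "b" in "aacacaabaabca"
Scanning each position:
  Position 0: "a" => no
  Position 1: "a" => no
  Position 2: "c" => no
  Position 3: "a" => no
  Position 4: "c" => no
  Position 5: "a" => no
  Position 6: "a" => no
  Position 7: "b" => MATCH
  Position 8: "a" => no
  Position 9: "a" => no
  Position 10: "b" => MATCH
  Position 11: "c" => no
  Position 12: "a" => no
Total occurrences: 2

2


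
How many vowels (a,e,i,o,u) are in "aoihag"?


Input: aoihag
Checking each character:
  'a' at position 0: vowel (running total: 1)
  'o' at position 1: vowel (running total: 2)
  'i' at position 2: vowel (running total: 3)
  'h' at position 3: consonant
  'a' at position 4: vowel (running total: 4)
  'g' at position 5: consonant
Total vowels: 4

4


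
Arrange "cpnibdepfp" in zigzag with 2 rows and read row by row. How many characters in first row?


Zigzag "cpnibdepfp" into 2 rows:
Placing characters:
  'c' => row 0
  'p' => row 1
  'n' => row 0
  'i' => row 1
  'b' => row 0
  'd' => row 1
  'e' => row 0
  'p' => row 1
  'f' => row 0
  'p' => row 1
Rows:
  Row 0: "cnbef"
  Row 1: "pidpp"
First row length: 5

5


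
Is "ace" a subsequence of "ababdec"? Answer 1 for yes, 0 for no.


Check if "ace" is a subsequence of "ababdec"
Greedy scan:
  Position 0 ('a'): matches sub[0] = 'a'
  Position 1 ('b'): no match needed
  Position 2 ('a'): no match needed
  Position 3 ('b'): no match needed
  Position 4 ('d'): no match needed
  Position 5 ('e'): no match needed
  Position 6 ('c'): matches sub[1] = 'c'
Only matched 2/3 characters => not a subsequence

0


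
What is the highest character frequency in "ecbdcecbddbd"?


Input: ecbdcecbddbd
Character counts:
  'b': 3
  'c': 3
  'd': 4
  'e': 2
Maximum frequency: 4

4


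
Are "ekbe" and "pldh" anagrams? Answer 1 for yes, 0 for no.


Strings: "ekbe", "pldh"
Sorted first:  beek
Sorted second: dhlp
Differ at position 0: 'b' vs 'd' => not anagrams

0


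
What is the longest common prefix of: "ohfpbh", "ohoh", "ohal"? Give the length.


Words: ohfpbh, ohoh, ohal
  Position 0: all 'o' => match
  Position 1: all 'h' => match
  Position 2: ('f', 'o', 'a') => mismatch, stop
LCP = "oh" (length 2)

2


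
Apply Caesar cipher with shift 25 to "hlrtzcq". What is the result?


Caesar cipher: shift "hlrtzcq" by 25
  'h' (pos 7) + 25 = pos 6 = 'g'
  'l' (pos 11) + 25 = pos 10 = 'k'
  'r' (pos 17) + 25 = pos 16 = 'q'
  't' (pos 19) + 25 = pos 18 = 's'
  'z' (pos 25) + 25 = pos 24 = 'y'
  'c' (pos 2) + 25 = pos 1 = 'b'
  'q' (pos 16) + 25 = pos 15 = 'p'
Result: gkqsybp

gkqsybp


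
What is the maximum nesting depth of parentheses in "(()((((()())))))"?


Input: "(()((((()())))))"
Tracking depth:
  Position 0 '(': depth becomes 1
  Position 1 '(': depth becomes 2
  Position 2 ')': depth becomes 1
  Position 3 '(': depth becomes 2
  Position 4 '(': depth becomes 3
  Position 5 '(': depth becomes 4
  Position 6 '(': depth becomes 5
  Position 7 '(': depth becomes 6
  Position 8 ')': depth becomes 5
  Position 9 '(': depth becomes 6
  Position 10 ')': depth becomes 5
  Position 11 ')': depth becomes 4
  Position 12 ')': depth becomes 3
  Position 13 ')': depth becomes 2
  Position 14 ')': depth becomes 1
  Position 15 ')': depth becomes 0
Maximum depth reached: 6

6


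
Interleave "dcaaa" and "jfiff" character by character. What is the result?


Interleaving "dcaaa" and "jfiff":
  Position 0: 'd' from first, 'j' from second => "dj"
  Position 1: 'c' from first, 'f' from second => "cf"
  Position 2: 'a' from first, 'i' from second => "ai"
  Position 3: 'a' from first, 'f' from second => "af"
  Position 4: 'a' from first, 'f' from second => "af"
Result: djcfaiafaf

djcfaiafaf


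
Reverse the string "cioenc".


Input: cioenc
Reading characters right to left:
  Position 5: 'c'
  Position 4: 'n'
  Position 3: 'e'
  Position 2: 'o'
  Position 1: 'i'
  Position 0: 'c'
Reversed: cneoic

cneoic


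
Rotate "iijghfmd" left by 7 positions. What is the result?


Input: "iijghfmd", rotate left by 7
First 7 characters: "iijghfm"
Remaining characters: "d"
Concatenate remaining + first: "d" + "iijghfm" = "diijghfm"

diijghfm


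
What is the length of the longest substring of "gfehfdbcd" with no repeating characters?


Input: "gfehfdbcd"
Sliding window (track last position of each char):
  Position 0 ('g'): window [0,0] length 1 -- new best
  Position 1 ('f'): window [0,1] length 2 -- new best
  Position 2 ('e'): window [0,2] length 3 -- new best
  Position 3 ('h'): window [0,3] length 4 -- new best
  Position 4 ('f'): repeat (last at 1), move window start to 2
  Position 4 ('f'): window [2,4] length 3
  Position 5 ('d'): window [2,5] length 4
  Position 6 ('b'): window [2,6] length 5 -- new best
  Position 7 ('c'): window [2,7] length 6 -- new best
  Position 8 ('d'): repeat (last at 5), move window start to 6
  Position 8 ('d'): window [6,8] length 3
Longest substring with no repeats: "ehfdbc" with length 6

6


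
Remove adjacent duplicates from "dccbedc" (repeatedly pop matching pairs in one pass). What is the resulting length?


Input: dccbedc
Stack-based adjacent duplicate removal:
  Read 'd': push. Stack: d
  Read 'c': push. Stack: dc
  Read 'c': matches stack top 'c' => pop. Stack: d
  Read 'b': push. Stack: db
  Read 'e': push. Stack: dbe
  Read 'd': push. Stack: dbed
  Read 'c': push. Stack: dbedc
Final stack: "dbedc" (length 5)

5


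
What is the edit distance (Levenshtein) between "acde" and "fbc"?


Computing edit distance: "acde" -> "fbc"
DP table:
           f    b    c
      0    1    2    3
  a   1    1    2    3
  c   2    2    2    2
  d   3    3    3    3
  e   4    4    4    4
Edit distance = dp[4][3] = 4

4


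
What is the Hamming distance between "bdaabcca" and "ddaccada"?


Comparing "bdaabcca" and "ddaccada" position by position:
  Position 0: 'b' vs 'd' => differ
  Position 1: 'd' vs 'd' => same
  Position 2: 'a' vs 'a' => same
  Position 3: 'a' vs 'c' => differ
  Position 4: 'b' vs 'c' => differ
  Position 5: 'c' vs 'a' => differ
  Position 6: 'c' vs 'd' => differ
  Position 7: 'a' vs 'a' => same
Total differences (Hamming distance): 5

5


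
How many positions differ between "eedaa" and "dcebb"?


Comparing "eedaa" and "dcebb" position by position:
  Position 0: 'e' vs 'd' => DIFFER
  Position 1: 'e' vs 'c' => DIFFER
  Position 2: 'd' vs 'e' => DIFFER
  Position 3: 'a' vs 'b' => DIFFER
  Position 4: 'a' vs 'b' => DIFFER
Positions that differ: 5

5


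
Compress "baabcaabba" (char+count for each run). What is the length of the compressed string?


Input: baabcaabba
Runs:
  'b' x 1 => "b1"
  'a' x 2 => "a2"
  'b' x 1 => "b1"
  'c' x 1 => "c1"
  'a' x 2 => "a2"
  'b' x 2 => "b2"
  'a' x 1 => "a1"
Compressed: "b1a2b1c1a2b2a1"
Compressed length: 14

14


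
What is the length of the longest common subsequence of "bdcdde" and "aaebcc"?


LCS of "bdcdde" and "aaebcc"
DP table:
           a    a    e    b    c    c
      0    0    0    0    0    0    0
  b   0    0    0    0    1    1    1
  d   0    0    0    0    1    1    1
  c   0    0    0    0    1    2    2
  d   0    0    0    0    1    2    2
  d   0    0    0    0    1    2    2
  e   0    0    0    1    1    2    2
LCS length = dp[6][6] = 2

2


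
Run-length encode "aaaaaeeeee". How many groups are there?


Input: aaaaaeeeee
Scanning for consecutive runs:
  Group 1: 'a' x 5 (positions 0-4)
  Group 2: 'e' x 5 (positions 5-9)
Total groups: 2

2


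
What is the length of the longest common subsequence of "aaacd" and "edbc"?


LCS of "aaacd" and "edbc"
DP table:
           e    d    b    c
      0    0    0    0    0
  a   0    0    0    0    0
  a   0    0    0    0    0
  a   0    0    0    0    0
  c   0    0    0    0    1
  d   0    0    1    1    1
LCS length = dp[5][4] = 1

1
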